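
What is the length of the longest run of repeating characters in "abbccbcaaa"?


Input: "abbccbcaaa"
Scanning for longest run:
  Position 1 ('b'): new char, reset run to 1
  Position 2 ('b'): continues run of 'b', length=2
  Position 3 ('c'): new char, reset run to 1
  Position 4 ('c'): continues run of 'c', length=2
  Position 5 ('b'): new char, reset run to 1
  Position 6 ('c'): new char, reset run to 1
  Position 7 ('a'): new char, reset run to 1
  Position 8 ('a'): continues run of 'a', length=2
  Position 9 ('a'): continues run of 'a', length=3
Longest run: 'a' with length 3

3


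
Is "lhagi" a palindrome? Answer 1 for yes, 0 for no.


Input: lhagi
Reversed: igahl
  Compare pos 0 ('l') with pos 4 ('i'): MISMATCH
  Compare pos 1 ('h') with pos 3 ('g'): MISMATCH
Result: not a palindrome

0


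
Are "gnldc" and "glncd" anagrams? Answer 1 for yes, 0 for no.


Strings: "gnldc", "glncd"
Sorted first:  cdgln
Sorted second: cdgln
Sorted forms match => anagrams

1


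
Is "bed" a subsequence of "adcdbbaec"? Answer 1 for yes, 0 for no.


Check if "bed" is a subsequence of "adcdbbaec"
Greedy scan:
  Position 0 ('a'): no match needed
  Position 1 ('d'): no match needed
  Position 2 ('c'): no match needed
  Position 3 ('d'): no match needed
  Position 4 ('b'): matches sub[0] = 'b'
  Position 5 ('b'): no match needed
  Position 6 ('a'): no match needed
  Position 7 ('e'): matches sub[1] = 'e'
  Position 8 ('c'): no match needed
Only matched 2/3 characters => not a subsequence

0


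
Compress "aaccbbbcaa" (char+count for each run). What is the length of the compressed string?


Input: aaccbbbcaa
Runs:
  'a' x 2 => "a2"
  'c' x 2 => "c2"
  'b' x 3 => "b3"
  'c' x 1 => "c1"
  'a' x 2 => "a2"
Compressed: "a2c2b3c1a2"
Compressed length: 10

10


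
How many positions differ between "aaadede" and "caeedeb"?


Comparing "aaadede" and "caeedeb" position by position:
  Position 0: 'a' vs 'c' => DIFFER
  Position 1: 'a' vs 'a' => same
  Position 2: 'a' vs 'e' => DIFFER
  Position 3: 'd' vs 'e' => DIFFER
  Position 4: 'e' vs 'd' => DIFFER
  Position 5: 'd' vs 'e' => DIFFER
  Position 6: 'e' vs 'b' => DIFFER
Positions that differ: 6

6


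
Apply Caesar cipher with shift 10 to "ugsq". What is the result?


Caesar cipher: shift "ugsq" by 10
  'u' (pos 20) + 10 = pos 4 = 'e'
  'g' (pos 6) + 10 = pos 16 = 'q'
  's' (pos 18) + 10 = pos 2 = 'c'
  'q' (pos 16) + 10 = pos 0 = 'a'
Result: eqca

eqca


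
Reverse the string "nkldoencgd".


Input: nkldoencgd
Reading characters right to left:
  Position 9: 'd'
  Position 8: 'g'
  Position 7: 'c'
  Position 6: 'n'
  Position 5: 'e'
  Position 4: 'o'
  Position 3: 'd'
  Position 2: 'l'
  Position 1: 'k'
  Position 0: 'n'
Reversed: dgcneodlkn

dgcneodlkn


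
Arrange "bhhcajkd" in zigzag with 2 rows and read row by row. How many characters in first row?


Zigzag "bhhcajkd" into 2 rows:
Placing characters:
  'b' => row 0
  'h' => row 1
  'h' => row 0
  'c' => row 1
  'a' => row 0
  'j' => row 1
  'k' => row 0
  'd' => row 1
Rows:
  Row 0: "bhak"
  Row 1: "hcjd"
First row length: 4

4


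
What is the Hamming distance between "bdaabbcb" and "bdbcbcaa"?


Comparing "bdaabbcb" and "bdbcbcaa" position by position:
  Position 0: 'b' vs 'b' => same
  Position 1: 'd' vs 'd' => same
  Position 2: 'a' vs 'b' => differ
  Position 3: 'a' vs 'c' => differ
  Position 4: 'b' vs 'b' => same
  Position 5: 'b' vs 'c' => differ
  Position 6: 'c' vs 'a' => differ
  Position 7: 'b' vs 'a' => differ
Total differences (Hamming distance): 5

5


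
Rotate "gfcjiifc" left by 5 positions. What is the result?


Input: "gfcjiifc", rotate left by 5
First 5 characters: "gfcji"
Remaining characters: "ifc"
Concatenate remaining + first: "ifc" + "gfcji" = "ifcgfcji"

ifcgfcji


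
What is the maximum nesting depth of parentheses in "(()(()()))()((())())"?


Input: "(()(()()))()((())())"
Tracking depth:
  Position 0 '(': depth becomes 1
  Position 1 '(': depth becomes 2
  Position 2 ')': depth becomes 1
  Position 3 '(': depth becomes 2
  Position 4 '(': depth becomes 3
  Position 5 ')': depth becomes 2
  Position 6 '(': depth becomes 3
  Position 7 ')': depth becomes 2
  Position 8 ')': depth becomes 1
  Position 9 ')': depth becomes 0
  Position 10 '(': depth becomes 1
  Position 11 ')': depth becomes 0
  Position 12 '(': depth becomes 1
  Position 13 '(': depth becomes 2
  Position 14 '(': depth becomes 3
  Position 15 ')': depth becomes 2
  Position 16 ')': depth becomes 1
  Position 17 '(': depth becomes 2
  Position 18 ')': depth becomes 1
  Position 19 ')': depth becomes 0
Maximum depth reached: 3

3


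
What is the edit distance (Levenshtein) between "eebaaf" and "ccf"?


Computing edit distance: "eebaaf" -> "ccf"
DP table:
           c    c    f
      0    1    2    3
  e   1    1    2    3
  e   2    2    2    3
  b   3    3    3    3
  a   4    4    4    4
  a   5    5    5    5
  f   6    6    6    5
Edit distance = dp[6][3] = 5

5


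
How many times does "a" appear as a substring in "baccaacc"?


Searching for "a" in "baccaacc"
Scanning each position:
  Position 0: "b" => no
  Position 1: "a" => MATCH
  Position 2: "c" => no
  Position 3: "c" => no
  Position 4: "a" => MATCH
  Position 5: "a" => MATCH
  Position 6: "c" => no
  Position 7: "c" => no
Total occurrences: 3

3


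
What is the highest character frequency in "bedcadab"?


Input: bedcadab
Character counts:
  'a': 2
  'b': 2
  'c': 1
  'd': 2
  'e': 1
Maximum frequency: 2

2


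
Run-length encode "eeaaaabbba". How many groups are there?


Input: eeaaaabbba
Scanning for consecutive runs:
  Group 1: 'e' x 2 (positions 0-1)
  Group 2: 'a' x 4 (positions 2-5)
  Group 3: 'b' x 3 (positions 6-8)
  Group 4: 'a' x 1 (positions 9-9)
Total groups: 4

4


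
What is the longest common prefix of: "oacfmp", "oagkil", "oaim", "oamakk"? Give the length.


Words: oacfmp, oagkil, oaim, oamakk
  Position 0: all 'o' => match
  Position 1: all 'a' => match
  Position 2: ('c', 'g', 'i', 'm') => mismatch, stop
LCP = "oa" (length 2)

2


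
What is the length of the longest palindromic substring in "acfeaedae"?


Input: "acfeaedae"
Checking substrings for palindromes:
  [3:6] "eae" (len 3) => palindrome
Longest palindromic substring: "eae" with length 3

3


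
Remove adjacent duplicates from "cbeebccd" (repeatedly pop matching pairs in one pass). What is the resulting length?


Input: cbeebccd
Stack-based adjacent duplicate removal:
  Read 'c': push. Stack: c
  Read 'b': push. Stack: cb
  Read 'e': push. Stack: cbe
  Read 'e': matches stack top 'e' => pop. Stack: cb
  Read 'b': matches stack top 'b' => pop. Stack: c
  Read 'c': matches stack top 'c' => pop. Stack: (empty)
  Read 'c': push. Stack: c
  Read 'd': push. Stack: cd
Final stack: "cd" (length 2)

2


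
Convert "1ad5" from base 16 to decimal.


Input: "1ad5" in base 16
Positional expansion:
  Digit '1' (value 1) x 16^3 = 4096
  Digit 'a' (value 10) x 16^2 = 2560
  Digit 'd' (value 13) x 16^1 = 208
  Digit '5' (value 5) x 16^0 = 5
Sum = 6869

6869


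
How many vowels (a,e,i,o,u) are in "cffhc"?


Input: cffhc
Checking each character:
  'c' at position 0: consonant
  'f' at position 1: consonant
  'f' at position 2: consonant
  'h' at position 3: consonant
  'c' at position 4: consonant
Total vowels: 0

0


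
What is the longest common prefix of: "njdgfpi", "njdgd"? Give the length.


Words: njdgfpi, njdgd
  Position 0: all 'n' => match
  Position 1: all 'j' => match
  Position 2: all 'd' => match
  Position 3: all 'g' => match
  Position 4: ('f', 'd') => mismatch, stop
LCP = "njdg" (length 4)

4


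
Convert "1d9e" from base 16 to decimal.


Input: "1d9e" in base 16
Positional expansion:
  Digit '1' (value 1) x 16^3 = 4096
  Digit 'd' (value 13) x 16^2 = 3328
  Digit '9' (value 9) x 16^1 = 144
  Digit 'e' (value 14) x 16^0 = 14
Sum = 7582

7582


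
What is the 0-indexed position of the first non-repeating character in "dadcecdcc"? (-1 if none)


Input: dadcecdcc
Character frequencies:
  'a': 1
  'c': 4
  'd': 3
  'e': 1
Scanning left to right for freq == 1:
  Position 0 ('d'): freq=3, skip
  Position 1 ('a'): unique! => answer = 1

1


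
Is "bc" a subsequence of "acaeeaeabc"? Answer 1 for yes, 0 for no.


Check if "bc" is a subsequence of "acaeeaeabc"
Greedy scan:
  Position 0 ('a'): no match needed
  Position 1 ('c'): no match needed
  Position 2 ('a'): no match needed
  Position 3 ('e'): no match needed
  Position 4 ('e'): no match needed
  Position 5 ('a'): no match needed
  Position 6 ('e'): no match needed
  Position 7 ('a'): no match needed
  Position 8 ('b'): matches sub[0] = 'b'
  Position 9 ('c'): matches sub[1] = 'c'
All 2 characters matched => is a subsequence

1


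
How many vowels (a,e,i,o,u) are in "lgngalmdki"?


Input: lgngalmdki
Checking each character:
  'l' at position 0: consonant
  'g' at position 1: consonant
  'n' at position 2: consonant
  'g' at position 3: consonant
  'a' at position 4: vowel (running total: 1)
  'l' at position 5: consonant
  'm' at position 6: consonant
  'd' at position 7: consonant
  'k' at position 8: consonant
  'i' at position 9: vowel (running total: 2)
Total vowels: 2

2


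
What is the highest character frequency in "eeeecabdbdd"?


Input: eeeecabdbdd
Character counts:
  'a': 1
  'b': 2
  'c': 1
  'd': 3
  'e': 4
Maximum frequency: 4

4


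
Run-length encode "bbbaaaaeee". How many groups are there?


Input: bbbaaaaeee
Scanning for consecutive runs:
  Group 1: 'b' x 3 (positions 0-2)
  Group 2: 'a' x 4 (positions 3-6)
  Group 3: 'e' x 3 (positions 7-9)
Total groups: 3

3


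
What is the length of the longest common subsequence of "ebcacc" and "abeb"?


LCS of "ebcacc" and "abeb"
DP table:
           a    b    e    b
      0    0    0    0    0
  e   0    0    0    1    1
  b   0    0    1    1    2
  c   0    0    1    1    2
  a   0    1    1    1    2
  c   0    1    1    1    2
  c   0    1    1    1    2
LCS length = dp[6][4] = 2

2


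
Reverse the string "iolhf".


Input: iolhf
Reading characters right to left:
  Position 4: 'f'
  Position 3: 'h'
  Position 2: 'l'
  Position 1: 'o'
  Position 0: 'i'
Reversed: fhloi

fhloi


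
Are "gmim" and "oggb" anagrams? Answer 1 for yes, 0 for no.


Strings: "gmim", "oggb"
Sorted first:  gimm
Sorted second: bggo
Differ at position 0: 'g' vs 'b' => not anagrams

0


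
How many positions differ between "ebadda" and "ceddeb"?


Comparing "ebadda" and "ceddeb" position by position:
  Position 0: 'e' vs 'c' => DIFFER
  Position 1: 'b' vs 'e' => DIFFER
  Position 2: 'a' vs 'd' => DIFFER
  Position 3: 'd' vs 'd' => same
  Position 4: 'd' vs 'e' => DIFFER
  Position 5: 'a' vs 'b' => DIFFER
Positions that differ: 5

5


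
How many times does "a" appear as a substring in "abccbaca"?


Searching for "a" in "abccbaca"
Scanning each position:
  Position 0: "a" => MATCH
  Position 1: "b" => no
  Position 2: "c" => no
  Position 3: "c" => no
  Position 4: "b" => no
  Position 5: "a" => MATCH
  Position 6: "c" => no
  Position 7: "a" => MATCH
Total occurrences: 3

3


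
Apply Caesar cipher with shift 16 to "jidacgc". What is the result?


Caesar cipher: shift "jidacgc" by 16
  'j' (pos 9) + 16 = pos 25 = 'z'
  'i' (pos 8) + 16 = pos 24 = 'y'
  'd' (pos 3) + 16 = pos 19 = 't'
  'a' (pos 0) + 16 = pos 16 = 'q'
  'c' (pos 2) + 16 = pos 18 = 's'
  'g' (pos 6) + 16 = pos 22 = 'w'
  'c' (pos 2) + 16 = pos 18 = 's'
Result: zytqsws

zytqsws


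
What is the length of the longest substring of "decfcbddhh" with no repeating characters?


Input: "decfcbddhh"
Sliding window (track last position of each char):
  Position 0 ('d'): window [0,0] length 1 -- new best
  Position 1 ('e'): window [0,1] length 2 -- new best
  Position 2 ('c'): window [0,2] length 3 -- new best
  Position 3 ('f'): window [0,3] length 4 -- new best
  Position 4 ('c'): repeat (last at 2), move window start to 3
  Position 4 ('c'): window [3,4] length 2
  Position 5 ('b'): window [3,5] length 3
  Position 6 ('d'): window [3,6] length 4
  Position 7 ('d'): repeat (last at 6), move window start to 7
  Position 7 ('d'): window [7,7] length 1
  Position 8 ('h'): window [7,8] length 2
  Position 9 ('h'): repeat (last at 8), move window start to 9
  Position 9 ('h'): window [9,9] length 1
Longest substring with no repeats: "decf" with length 4

4


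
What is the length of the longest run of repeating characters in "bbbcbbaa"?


Input: "bbbcbbaa"
Scanning for longest run:
  Position 1 ('b'): continues run of 'b', length=2
  Position 2 ('b'): continues run of 'b', length=3
  Position 3 ('c'): new char, reset run to 1
  Position 4 ('b'): new char, reset run to 1
  Position 5 ('b'): continues run of 'b', length=2
  Position 6 ('a'): new char, reset run to 1
  Position 7 ('a'): continues run of 'a', length=2
Longest run: 'b' with length 3

3


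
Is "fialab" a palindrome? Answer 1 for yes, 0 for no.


Input: fialab
Reversed: balaif
  Compare pos 0 ('f') with pos 5 ('b'): MISMATCH
  Compare pos 1 ('i') with pos 4 ('a'): MISMATCH
  Compare pos 2 ('a') with pos 3 ('l'): MISMATCH
Result: not a palindrome

0


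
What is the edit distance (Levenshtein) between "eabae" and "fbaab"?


Computing edit distance: "eabae" -> "fbaab"
DP table:
           f    b    a    a    b
      0    1    2    3    4    5
  e   1    1    2    3    4    5
  a   2    2    2    2    3    4
  b   3    3    2    3    3    3
  a   4    4    3    2    3    4
  e   5    5    4    3    3    4
Edit distance = dp[5][5] = 4

4


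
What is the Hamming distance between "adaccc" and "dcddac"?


Comparing "adaccc" and "dcddac" position by position:
  Position 0: 'a' vs 'd' => differ
  Position 1: 'd' vs 'c' => differ
  Position 2: 'a' vs 'd' => differ
  Position 3: 'c' vs 'd' => differ
  Position 4: 'c' vs 'a' => differ
  Position 5: 'c' vs 'c' => same
Total differences (Hamming distance): 5

5


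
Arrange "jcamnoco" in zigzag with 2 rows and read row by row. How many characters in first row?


Zigzag "jcamnoco" into 2 rows:
Placing characters:
  'j' => row 0
  'c' => row 1
  'a' => row 0
  'm' => row 1
  'n' => row 0
  'o' => row 1
  'c' => row 0
  'o' => row 1
Rows:
  Row 0: "janc"
  Row 1: "cmoo"
First row length: 4

4


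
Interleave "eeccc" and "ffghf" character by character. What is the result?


Interleaving "eeccc" and "ffghf":
  Position 0: 'e' from first, 'f' from second => "ef"
  Position 1: 'e' from first, 'f' from second => "ef"
  Position 2: 'c' from first, 'g' from second => "cg"
  Position 3: 'c' from first, 'h' from second => "ch"
  Position 4: 'c' from first, 'f' from second => "cf"
Result: efefcgchcf

efefcgchcf


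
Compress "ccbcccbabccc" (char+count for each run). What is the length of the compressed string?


Input: ccbcccbabccc
Runs:
  'c' x 2 => "c2"
  'b' x 1 => "b1"
  'c' x 3 => "c3"
  'b' x 1 => "b1"
  'a' x 1 => "a1"
  'b' x 1 => "b1"
  'c' x 3 => "c3"
Compressed: "c2b1c3b1a1b1c3"
Compressed length: 14

14


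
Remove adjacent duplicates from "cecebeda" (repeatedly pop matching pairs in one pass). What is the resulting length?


Input: cecebeda
Stack-based adjacent duplicate removal:
  Read 'c': push. Stack: c
  Read 'e': push. Stack: ce
  Read 'c': push. Stack: cec
  Read 'e': push. Stack: cece
  Read 'b': push. Stack: ceceb
  Read 'e': push. Stack: cecebe
  Read 'd': push. Stack: cecebed
  Read 'a': push. Stack: cecebeda
Final stack: "cecebeda" (length 8)

8


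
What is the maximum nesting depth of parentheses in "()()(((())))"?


Input: "()()(((())))"
Tracking depth:
  Position 0 '(': depth becomes 1
  Position 1 ')': depth becomes 0
  Position 2 '(': depth becomes 1
  Position 3 ')': depth becomes 0
  Position 4 '(': depth becomes 1
  Position 5 '(': depth becomes 2
  Position 6 '(': depth becomes 3
  Position 7 '(': depth becomes 4
  Position 8 ')': depth becomes 3
  Position 9 ')': depth becomes 2
  Position 10 ')': depth becomes 1
  Position 11 ')': depth becomes 0
Maximum depth reached: 4

4


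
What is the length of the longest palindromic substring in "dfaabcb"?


Input: "dfaabcb"
Checking substrings for palindromes:
  [4:7] "bcb" (len 3) => palindrome
  [2:4] "aa" (len 2) => palindrome
Longest palindromic substring: "bcb" with length 3

3


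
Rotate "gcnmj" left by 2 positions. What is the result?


Input: "gcnmj", rotate left by 2
First 2 characters: "gc"
Remaining characters: "nmj"
Concatenate remaining + first: "nmj" + "gc" = "nmjgc"

nmjgc


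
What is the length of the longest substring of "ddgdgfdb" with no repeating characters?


Input: "ddgdgfdb"
Sliding window (track last position of each char):
  Position 0 ('d'): window [0,0] length 1 -- new best
  Position 1 ('d'): repeat (last at 0), move window start to 1
  Position 1 ('d'): window [1,1] length 1
  Position 2 ('g'): window [1,2] length 2 -- new best
  Position 3 ('d'): repeat (last at 1), move window start to 2
  Position 3 ('d'): window [2,3] length 2
  Position 4 ('g'): repeat (last at 2), move window start to 3
  Position 4 ('g'): window [3,4] length 2
  Position 5 ('f'): window [3,5] length 3 -- new best
  Position 6 ('d'): repeat (last at 3), move window start to 4
  Position 6 ('d'): window [4,6] length 3
  Position 7 ('b'): window [4,7] length 4 -- new best
Longest substring with no repeats: "gfdb" with length 4

4


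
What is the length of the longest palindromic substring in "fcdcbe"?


Input: "fcdcbe"
Checking substrings for palindromes:
  [1:4] "cdc" (len 3) => palindrome
Longest palindromic substring: "cdc" with length 3

3


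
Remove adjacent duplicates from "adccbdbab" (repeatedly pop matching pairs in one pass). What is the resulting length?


Input: adccbdbab
Stack-based adjacent duplicate removal:
  Read 'a': push. Stack: a
  Read 'd': push. Stack: ad
  Read 'c': push. Stack: adc
  Read 'c': matches stack top 'c' => pop. Stack: ad
  Read 'b': push. Stack: adb
  Read 'd': push. Stack: adbd
  Read 'b': push. Stack: adbdb
  Read 'a': push. Stack: adbdba
  Read 'b': push. Stack: adbdbab
Final stack: "adbdbab" (length 7)

7


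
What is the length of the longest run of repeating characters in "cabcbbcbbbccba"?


Input: "cabcbbcbbbccba"
Scanning for longest run:
  Position 1 ('a'): new char, reset run to 1
  Position 2 ('b'): new char, reset run to 1
  Position 3 ('c'): new char, reset run to 1
  Position 4 ('b'): new char, reset run to 1
  Position 5 ('b'): continues run of 'b', length=2
  Position 6 ('c'): new char, reset run to 1
  Position 7 ('b'): new char, reset run to 1
  Position 8 ('b'): continues run of 'b', length=2
  Position 9 ('b'): continues run of 'b', length=3
  Position 10 ('c'): new char, reset run to 1
  Position 11 ('c'): continues run of 'c', length=2
  Position 12 ('b'): new char, reset run to 1
  Position 13 ('a'): new char, reset run to 1
Longest run: 'b' with length 3

3


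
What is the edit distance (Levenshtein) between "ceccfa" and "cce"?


Computing edit distance: "ceccfa" -> "cce"
DP table:
           c    c    e
      0    1    2    3
  c   1    0    1    2
  e   2    1    1    1
  c   3    2    1    2
  c   4    3    2    2
  f   5    4    3    3
  a   6    5    4    4
Edit distance = dp[6][3] = 4

4


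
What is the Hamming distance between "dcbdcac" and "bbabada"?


Comparing "dcbdcac" and "bbabada" position by position:
  Position 0: 'd' vs 'b' => differ
  Position 1: 'c' vs 'b' => differ
  Position 2: 'b' vs 'a' => differ
  Position 3: 'd' vs 'b' => differ
  Position 4: 'c' vs 'a' => differ
  Position 5: 'a' vs 'd' => differ
  Position 6: 'c' vs 'a' => differ
Total differences (Hamming distance): 7

7


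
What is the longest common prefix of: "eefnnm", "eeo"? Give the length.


Words: eefnnm, eeo
  Position 0: all 'e' => match
  Position 1: all 'e' => match
  Position 2: ('f', 'o') => mismatch, stop
LCP = "ee" (length 2)

2


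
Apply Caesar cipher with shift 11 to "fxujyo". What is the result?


Caesar cipher: shift "fxujyo" by 11
  'f' (pos 5) + 11 = pos 16 = 'q'
  'x' (pos 23) + 11 = pos 8 = 'i'
  'u' (pos 20) + 11 = pos 5 = 'f'
  'j' (pos 9) + 11 = pos 20 = 'u'
  'y' (pos 24) + 11 = pos 9 = 'j'
  'o' (pos 14) + 11 = pos 25 = 'z'
Result: qifujz

qifujz


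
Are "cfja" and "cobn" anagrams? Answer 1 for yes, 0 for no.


Strings: "cfja", "cobn"
Sorted first:  acfj
Sorted second: bcno
Differ at position 0: 'a' vs 'b' => not anagrams

0


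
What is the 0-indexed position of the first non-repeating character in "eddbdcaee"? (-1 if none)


Input: eddbdcaee
Character frequencies:
  'a': 1
  'b': 1
  'c': 1
  'd': 3
  'e': 3
Scanning left to right for freq == 1:
  Position 0 ('e'): freq=3, skip
  Position 1 ('d'): freq=3, skip
  Position 2 ('d'): freq=3, skip
  Position 3 ('b'): unique! => answer = 3

3


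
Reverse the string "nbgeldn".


Input: nbgeldn
Reading characters right to left:
  Position 6: 'n'
  Position 5: 'd'
  Position 4: 'l'
  Position 3: 'e'
  Position 2: 'g'
  Position 1: 'b'
  Position 0: 'n'
Reversed: ndlegbn

ndlegbn


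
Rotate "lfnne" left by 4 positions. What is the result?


Input: "lfnne", rotate left by 4
First 4 characters: "lfnn"
Remaining characters: "e"
Concatenate remaining + first: "e" + "lfnn" = "elfnn"

elfnn


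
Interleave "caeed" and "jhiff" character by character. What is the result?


Interleaving "caeed" and "jhiff":
  Position 0: 'c' from first, 'j' from second => "cj"
  Position 1: 'a' from first, 'h' from second => "ah"
  Position 2: 'e' from first, 'i' from second => "ei"
  Position 3: 'e' from first, 'f' from second => "ef"
  Position 4: 'd' from first, 'f' from second => "df"
Result: cjaheiefdf

cjaheiefdf


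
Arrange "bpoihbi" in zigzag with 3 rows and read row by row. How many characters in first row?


Zigzag "bpoihbi" into 3 rows:
Placing characters:
  'b' => row 0
  'p' => row 1
  'o' => row 2
  'i' => row 1
  'h' => row 0
  'b' => row 1
  'i' => row 2
Rows:
  Row 0: "bh"
  Row 1: "pib"
  Row 2: "oi"
First row length: 2

2


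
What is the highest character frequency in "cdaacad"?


Input: cdaacad
Character counts:
  'a': 3
  'c': 2
  'd': 2
Maximum frequency: 3

3


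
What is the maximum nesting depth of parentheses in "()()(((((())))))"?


Input: "()()(((((())))))"
Tracking depth:
  Position 0 '(': depth becomes 1
  Position 1 ')': depth becomes 0
  Position 2 '(': depth becomes 1
  Position 3 ')': depth becomes 0
  Position 4 '(': depth becomes 1
  Position 5 '(': depth becomes 2
  Position 6 '(': depth becomes 3
  Position 7 '(': depth becomes 4
  Position 8 '(': depth becomes 5
  Position 9 '(': depth becomes 6
  Position 10 ')': depth becomes 5
  Position 11 ')': depth becomes 4
  Position 12 ')': depth becomes 3
  Position 13 ')': depth becomes 2
  Position 14 ')': depth becomes 1
  Position 15 ')': depth becomes 0
Maximum depth reached: 6

6


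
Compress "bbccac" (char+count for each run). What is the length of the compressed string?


Input: bbccac
Runs:
  'b' x 2 => "b2"
  'c' x 2 => "c2"
  'a' x 1 => "a1"
  'c' x 1 => "c1"
Compressed: "b2c2a1c1"
Compressed length: 8

8


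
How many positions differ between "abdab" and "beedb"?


Comparing "abdab" and "beedb" position by position:
  Position 0: 'a' vs 'b' => DIFFER
  Position 1: 'b' vs 'e' => DIFFER
  Position 2: 'd' vs 'e' => DIFFER
  Position 3: 'a' vs 'd' => DIFFER
  Position 4: 'b' vs 'b' => same
Positions that differ: 4

4


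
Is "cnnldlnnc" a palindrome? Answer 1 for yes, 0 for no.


Input: cnnldlnnc
Reversed: cnnldlnnc
  Compare pos 0 ('c') with pos 8 ('c'): match
  Compare pos 1 ('n') with pos 7 ('n'): match
  Compare pos 2 ('n') with pos 6 ('n'): match
  Compare pos 3 ('l') with pos 5 ('l'): match
Result: palindrome

1


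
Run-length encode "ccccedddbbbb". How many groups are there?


Input: ccccedddbbbb
Scanning for consecutive runs:
  Group 1: 'c' x 4 (positions 0-3)
  Group 2: 'e' x 1 (positions 4-4)
  Group 3: 'd' x 3 (positions 5-7)
  Group 4: 'b' x 4 (positions 8-11)
Total groups: 4

4


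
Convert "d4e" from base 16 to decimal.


Input: "d4e" in base 16
Positional expansion:
  Digit 'd' (value 13) x 16^2 = 3328
  Digit '4' (value 4) x 16^1 = 64
  Digit 'e' (value 14) x 16^0 = 14
Sum = 3406

3406


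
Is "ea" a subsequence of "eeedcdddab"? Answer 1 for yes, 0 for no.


Check if "ea" is a subsequence of "eeedcdddab"
Greedy scan:
  Position 0 ('e'): matches sub[0] = 'e'
  Position 1 ('e'): no match needed
  Position 2 ('e'): no match needed
  Position 3 ('d'): no match needed
  Position 4 ('c'): no match needed
  Position 5 ('d'): no match needed
  Position 6 ('d'): no match needed
  Position 7 ('d'): no match needed
  Position 8 ('a'): matches sub[1] = 'a'
  Position 9 ('b'): no match needed
All 2 characters matched => is a subsequence

1


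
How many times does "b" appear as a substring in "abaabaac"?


Searching for "b" in "abaabaac"
Scanning each position:
  Position 0: "a" => no
  Position 1: "b" => MATCH
  Position 2: "a" => no
  Position 3: "a" => no
  Position 4: "b" => MATCH
  Position 5: "a" => no
  Position 6: "a" => no
  Position 7: "c" => no
Total occurrences: 2

2


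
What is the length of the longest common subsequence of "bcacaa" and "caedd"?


LCS of "bcacaa" and "caedd"
DP table:
           c    a    e    d    d
      0    0    0    0    0    0
  b   0    0    0    0    0    0
  c   0    1    1    1    1    1
  a   0    1    2    2    2    2
  c   0    1    2    2    2    2
  a   0    1    2    2    2    2
  a   0    1    2    2    2    2
LCS length = dp[6][5] = 2

2


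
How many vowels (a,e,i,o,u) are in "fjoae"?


Input: fjoae
Checking each character:
  'f' at position 0: consonant
  'j' at position 1: consonant
  'o' at position 2: vowel (running total: 1)
  'a' at position 3: vowel (running total: 2)
  'e' at position 4: vowel (running total: 3)
Total vowels: 3

3


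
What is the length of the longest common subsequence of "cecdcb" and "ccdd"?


LCS of "cecdcb" and "ccdd"
DP table:
           c    c    d    d
      0    0    0    0    0
  c   0    1    1    1    1
  e   0    1    1    1    1
  c   0    1    2    2    2
  d   0    1    2    3    3
  c   0    1    2    3    3
  b   0    1    2    3    3
LCS length = dp[6][4] = 3

3


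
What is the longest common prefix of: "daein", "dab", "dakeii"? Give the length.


Words: daein, dab, dakeii
  Position 0: all 'd' => match
  Position 1: all 'a' => match
  Position 2: ('e', 'b', 'k') => mismatch, stop
LCP = "da" (length 2)

2


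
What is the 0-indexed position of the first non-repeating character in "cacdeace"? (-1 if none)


Input: cacdeace
Character frequencies:
  'a': 2
  'c': 3
  'd': 1
  'e': 2
Scanning left to right for freq == 1:
  Position 0 ('c'): freq=3, skip
  Position 1 ('a'): freq=2, skip
  Position 2 ('c'): freq=3, skip
  Position 3 ('d'): unique! => answer = 3

3


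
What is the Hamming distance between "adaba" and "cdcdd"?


Comparing "adaba" and "cdcdd" position by position:
  Position 0: 'a' vs 'c' => differ
  Position 1: 'd' vs 'd' => same
  Position 2: 'a' vs 'c' => differ
  Position 3: 'b' vs 'd' => differ
  Position 4: 'a' vs 'd' => differ
Total differences (Hamming distance): 4

4


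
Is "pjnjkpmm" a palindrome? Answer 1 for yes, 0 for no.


Input: pjnjkpmm
Reversed: mmpkjnjp
  Compare pos 0 ('p') with pos 7 ('m'): MISMATCH
  Compare pos 1 ('j') with pos 6 ('m'): MISMATCH
  Compare pos 2 ('n') with pos 5 ('p'): MISMATCH
  Compare pos 3 ('j') with pos 4 ('k'): MISMATCH
Result: not a palindrome

0


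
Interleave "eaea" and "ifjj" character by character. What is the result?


Interleaving "eaea" and "ifjj":
  Position 0: 'e' from first, 'i' from second => "ei"
  Position 1: 'a' from first, 'f' from second => "af"
  Position 2: 'e' from first, 'j' from second => "ej"
  Position 3: 'a' from first, 'j' from second => "aj"
Result: eiafejaj

eiafejaj


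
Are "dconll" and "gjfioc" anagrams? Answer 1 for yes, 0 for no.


Strings: "dconll", "gjfioc"
Sorted first:  cdllno
Sorted second: cfgijo
Differ at position 1: 'd' vs 'f' => not anagrams

0


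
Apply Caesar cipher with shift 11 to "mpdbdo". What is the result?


Caesar cipher: shift "mpdbdo" by 11
  'm' (pos 12) + 11 = pos 23 = 'x'
  'p' (pos 15) + 11 = pos 0 = 'a'
  'd' (pos 3) + 11 = pos 14 = 'o'
  'b' (pos 1) + 11 = pos 12 = 'm'
  'd' (pos 3) + 11 = pos 14 = 'o'
  'o' (pos 14) + 11 = pos 25 = 'z'
Result: xaomoz

xaomoz


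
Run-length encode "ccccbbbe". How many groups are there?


Input: ccccbbbe
Scanning for consecutive runs:
  Group 1: 'c' x 4 (positions 0-3)
  Group 2: 'b' x 3 (positions 4-6)
  Group 3: 'e' x 1 (positions 7-7)
Total groups: 3

3


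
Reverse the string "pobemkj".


Input: pobemkj
Reading characters right to left:
  Position 6: 'j'
  Position 5: 'k'
  Position 4: 'm'
  Position 3: 'e'
  Position 2: 'b'
  Position 1: 'o'
  Position 0: 'p'
Reversed: jkmebop

jkmebop


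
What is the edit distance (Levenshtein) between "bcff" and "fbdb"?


Computing edit distance: "bcff" -> "fbdb"
DP table:
           f    b    d    b
      0    1    2    3    4
  b   1    1    1    2    3
  c   2    2    2    2    3
  f   3    2    3    3    3
  f   4    3    3    4    4
Edit distance = dp[4][4] = 4

4


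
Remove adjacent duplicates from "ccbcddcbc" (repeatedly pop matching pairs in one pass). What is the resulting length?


Input: ccbcddcbc
Stack-based adjacent duplicate removal:
  Read 'c': push. Stack: c
  Read 'c': matches stack top 'c' => pop. Stack: (empty)
  Read 'b': push. Stack: b
  Read 'c': push. Stack: bc
  Read 'd': push. Stack: bcd
  Read 'd': matches stack top 'd' => pop. Stack: bc
  Read 'c': matches stack top 'c' => pop. Stack: b
  Read 'b': matches stack top 'b' => pop. Stack: (empty)
  Read 'c': push. Stack: c
Final stack: "c" (length 1)

1


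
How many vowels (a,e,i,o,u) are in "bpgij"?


Input: bpgij
Checking each character:
  'b' at position 0: consonant
  'p' at position 1: consonant
  'g' at position 2: consonant
  'i' at position 3: vowel (running total: 1)
  'j' at position 4: consonant
Total vowels: 1

1


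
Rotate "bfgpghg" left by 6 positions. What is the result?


Input: "bfgpghg", rotate left by 6
First 6 characters: "bfgpgh"
Remaining characters: "g"
Concatenate remaining + first: "g" + "bfgpgh" = "gbfgpgh"

gbfgpgh


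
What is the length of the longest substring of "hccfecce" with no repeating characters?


Input: "hccfecce"
Sliding window (track last position of each char):
  Position 0 ('h'): window [0,0] length 1 -- new best
  Position 1 ('c'): window [0,1] length 2 -- new best
  Position 2 ('c'): repeat (last at 1), move window start to 2
  Position 2 ('c'): window [2,2] length 1
  Position 3 ('f'): window [2,3] length 2
  Position 4 ('e'): window [2,4] length 3 -- new best
  Position 5 ('c'): repeat (last at 2), move window start to 3
  Position 5 ('c'): window [3,5] length 3
  Position 6 ('c'): repeat (last at 5), move window start to 6
  Position 6 ('c'): window [6,6] length 1
  Position 7 ('e'): window [6,7] length 2
Longest substring with no repeats: "cfe" with length 3

3


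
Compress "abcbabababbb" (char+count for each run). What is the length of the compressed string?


Input: abcbabababbb
Runs:
  'a' x 1 => "a1"
  'b' x 1 => "b1"
  'c' x 1 => "c1"
  'b' x 1 => "b1"
  'a' x 1 => "a1"
  'b' x 1 => "b1"
  'a' x 1 => "a1"
  'b' x 1 => "b1"
  'a' x 1 => "a1"
  'b' x 3 => "b3"
Compressed: "a1b1c1b1a1b1a1b1a1b3"
Compressed length: 20

20


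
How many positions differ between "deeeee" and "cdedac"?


Comparing "deeeee" and "cdedac" position by position:
  Position 0: 'd' vs 'c' => DIFFER
  Position 1: 'e' vs 'd' => DIFFER
  Position 2: 'e' vs 'e' => same
  Position 3: 'e' vs 'd' => DIFFER
  Position 4: 'e' vs 'a' => DIFFER
  Position 5: 'e' vs 'c' => DIFFER
Positions that differ: 5

5


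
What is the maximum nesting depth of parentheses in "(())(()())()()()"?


Input: "(())(()())()()()"
Tracking depth:
  Position 0 '(': depth becomes 1
  Position 1 '(': depth becomes 2
  Position 2 ')': depth becomes 1
  Position 3 ')': depth becomes 0
  Position 4 '(': depth becomes 1
  Position 5 '(': depth becomes 2
  Position 6 ')': depth becomes 1
  Position 7 '(': depth becomes 2
  Position 8 ')': depth becomes 1
  Position 9 ')': depth becomes 0
  Position 10 '(': depth becomes 1
  Position 11 ')': depth becomes 0
  Position 12 '(': depth becomes 1
  Position 13 ')': depth becomes 0
  Position 14 '(': depth becomes 1
  Position 15 ')': depth becomes 0
Maximum depth reached: 2

2


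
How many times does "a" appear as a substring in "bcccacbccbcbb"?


Searching for "a" in "bcccacbccbcbb"
Scanning each position:
  Position 0: "b" => no
  Position 1: "c" => no
  Position 2: "c" => no
  Position 3: "c" => no
  Position 4: "a" => MATCH
  Position 5: "c" => no
  Position 6: "b" => no
  Position 7: "c" => no
  Position 8: "c" => no
  Position 9: "b" => no
  Position 10: "c" => no
  Position 11: "b" => no
  Position 12: "b" => no
Total occurrences: 1

1


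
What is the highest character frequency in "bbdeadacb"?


Input: bbdeadacb
Character counts:
  'a': 2
  'b': 3
  'c': 1
  'd': 2
  'e': 1
Maximum frequency: 3

3


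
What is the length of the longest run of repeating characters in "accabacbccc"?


Input: "accabacbccc"
Scanning for longest run:
  Position 1 ('c'): new char, reset run to 1
  Position 2 ('c'): continues run of 'c', length=2
  Position 3 ('a'): new char, reset run to 1
  Position 4 ('b'): new char, reset run to 1
  Position 5 ('a'): new char, reset run to 1
  Position 6 ('c'): new char, reset run to 1
  Position 7 ('b'): new char, reset run to 1
  Position 8 ('c'): new char, reset run to 1
  Position 9 ('c'): continues run of 'c', length=2
  Position 10 ('c'): continues run of 'c', length=3
Longest run: 'c' with length 3

3


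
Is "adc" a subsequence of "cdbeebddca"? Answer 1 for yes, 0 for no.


Check if "adc" is a subsequence of "cdbeebddca"
Greedy scan:
  Position 0 ('c'): no match needed
  Position 1 ('d'): no match needed
  Position 2 ('b'): no match needed
  Position 3 ('e'): no match needed
  Position 4 ('e'): no match needed
  Position 5 ('b'): no match needed
  Position 6 ('d'): no match needed
  Position 7 ('d'): no match needed
  Position 8 ('c'): no match needed
  Position 9 ('a'): matches sub[0] = 'a'
Only matched 1/3 characters => not a subsequence

0


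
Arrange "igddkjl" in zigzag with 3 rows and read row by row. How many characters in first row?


Zigzag "igddkjl" into 3 rows:
Placing characters:
  'i' => row 0
  'g' => row 1
  'd' => row 2
  'd' => row 1
  'k' => row 0
  'j' => row 1
  'l' => row 2
Rows:
  Row 0: "ik"
  Row 1: "gdj"
  Row 2: "dl"
First row length: 2

2


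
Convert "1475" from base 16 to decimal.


Input: "1475" in base 16
Positional expansion:
  Digit '1' (value 1) x 16^3 = 4096
  Digit '4' (value 4) x 16^2 = 1024
  Digit '7' (value 7) x 16^1 = 112
  Digit '5' (value 5) x 16^0 = 5
Sum = 5237

5237


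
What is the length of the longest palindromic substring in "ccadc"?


Input: "ccadc"
Checking substrings for palindromes:
  [0:2] "cc" (len 2) => palindrome
Longest palindromic substring: "cc" with length 2

2


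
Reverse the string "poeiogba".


Input: poeiogba
Reading characters right to left:
  Position 7: 'a'
  Position 6: 'b'
  Position 5: 'g'
  Position 4: 'o'
  Position 3: 'i'
  Position 2: 'e'
  Position 1: 'o'
  Position 0: 'p'
Reversed: abgoieop

abgoieop


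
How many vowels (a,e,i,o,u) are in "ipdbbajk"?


Input: ipdbbajk
Checking each character:
  'i' at position 0: vowel (running total: 1)
  'p' at position 1: consonant
  'd' at position 2: consonant
  'b' at position 3: consonant
  'b' at position 4: consonant
  'a' at position 5: vowel (running total: 2)
  'j' at position 6: consonant
  'k' at position 7: consonant
Total vowels: 2

2


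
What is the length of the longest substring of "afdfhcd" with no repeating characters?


Input: "afdfhcd"
Sliding window (track last position of each char):
  Position 0 ('a'): window [0,0] length 1 -- new best
  Position 1 ('f'): window [0,1] length 2 -- new best
  Position 2 ('d'): window [0,2] length 3 -- new best
  Position 3 ('f'): repeat (last at 1), move window start to 2
  Position 3 ('f'): window [2,3] length 2
  Position 4 ('h'): window [2,4] length 3
  Position 5 ('c'): window [2,5] length 4 -- new best
  Position 6 ('d'): repeat (last at 2), move window start to 3
  Position 6 ('d'): window [3,6] length 4
Longest substring with no repeats: "dfhc" with length 4

4


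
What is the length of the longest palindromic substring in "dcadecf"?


Input: "dcadecf"
Checking substrings for palindromes:
  No multi-char palindromic substrings found
Longest palindromic substring: "d" with length 1

1


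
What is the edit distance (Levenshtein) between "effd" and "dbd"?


Computing edit distance: "effd" -> "dbd"
DP table:
           d    b    d
      0    1    2    3
  e   1    1    2    3
  f   2    2    2    3
  f   3    3    3    3
  d   4    3    4    3
Edit distance = dp[4][3] = 3

3


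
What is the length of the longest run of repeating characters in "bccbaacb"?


Input: "bccbaacb"
Scanning for longest run:
  Position 1 ('c'): new char, reset run to 1
  Position 2 ('c'): continues run of 'c', length=2
  Position 3 ('b'): new char, reset run to 1
  Position 4 ('a'): new char, reset run to 1
  Position 5 ('a'): continues run of 'a', length=2
  Position 6 ('c'): new char, reset run to 1
  Position 7 ('b'): new char, reset run to 1
Longest run: 'c' with length 2

2


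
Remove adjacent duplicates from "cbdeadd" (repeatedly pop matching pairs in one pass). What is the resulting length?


Input: cbdeadd
Stack-based adjacent duplicate removal:
  Read 'c': push. Stack: c
  Read 'b': push. Stack: cb
  Read 'd': push. Stack: cbd
  Read 'e': push. Stack: cbde
  Read 'a': push. Stack: cbdea
  Read 'd': push. Stack: cbdead
  Read 'd': matches stack top 'd' => pop. Stack: cbdea
Final stack: "cbdea" (length 5)

5


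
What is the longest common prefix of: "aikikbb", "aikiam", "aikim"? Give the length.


Words: aikikbb, aikiam, aikim
  Position 0: all 'a' => match
  Position 1: all 'i' => match
  Position 2: all 'k' => match
  Position 3: all 'i' => match
  Position 4: ('k', 'a', 'm') => mismatch, stop
LCP = "aiki" (length 4)

4


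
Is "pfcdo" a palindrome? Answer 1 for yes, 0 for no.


Input: pfcdo
Reversed: odcfp
  Compare pos 0 ('p') with pos 4 ('o'): MISMATCH
  Compare pos 1 ('f') with pos 3 ('d'): MISMATCH
Result: not a palindrome

0


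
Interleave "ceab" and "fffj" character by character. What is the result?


Interleaving "ceab" and "fffj":
  Position 0: 'c' from first, 'f' from second => "cf"
  Position 1: 'e' from first, 'f' from second => "ef"
  Position 2: 'a' from first, 'f' from second => "af"
  Position 3: 'b' from first, 'j' from second => "bj"
Result: cfefafbj

cfefafbj


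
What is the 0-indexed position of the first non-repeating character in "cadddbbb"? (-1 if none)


Input: cadddbbb
Character frequencies:
  'a': 1
  'b': 3
  'c': 1
  'd': 3
Scanning left to right for freq == 1:
  Position 0 ('c'): unique! => answer = 0

0


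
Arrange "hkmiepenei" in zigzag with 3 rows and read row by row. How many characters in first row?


Zigzag "hkmiepenei" into 3 rows:
Placing characters:
  'h' => row 0
  'k' => row 1
  'm' => row 2
  'i' => row 1
  'e' => row 0
  'p' => row 1
  'e' => row 2
  'n' => row 1
  'e' => row 0
  'i' => row 1
Rows:
  Row 0: "hee"
  Row 1: "kipni"
  Row 2: "me"
First row length: 3

3


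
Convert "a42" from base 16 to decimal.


Input: "a42" in base 16
Positional expansion:
  Digit 'a' (value 10) x 16^2 = 2560
  Digit '4' (value 4) x 16^1 = 64
  Digit '2' (value 2) x 16^0 = 2
Sum = 2626

2626


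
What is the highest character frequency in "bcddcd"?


Input: bcddcd
Character counts:
  'b': 1
  'c': 2
  'd': 3
Maximum frequency: 3

3


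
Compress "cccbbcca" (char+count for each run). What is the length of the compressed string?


Input: cccbbcca
Runs:
  'c' x 3 => "c3"
  'b' x 2 => "b2"
  'c' x 2 => "c2"
  'a' x 1 => "a1"
Compressed: "c3b2c2a1"
Compressed length: 8

8
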